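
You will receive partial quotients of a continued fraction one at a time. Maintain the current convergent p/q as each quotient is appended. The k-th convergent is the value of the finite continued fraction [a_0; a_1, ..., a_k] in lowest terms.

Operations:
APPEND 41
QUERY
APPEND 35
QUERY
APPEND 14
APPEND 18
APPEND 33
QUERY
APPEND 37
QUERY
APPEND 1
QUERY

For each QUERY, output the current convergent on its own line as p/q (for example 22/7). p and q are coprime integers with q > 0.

41/1
1436/35
12033663/293300
445609577/10860973
457643240/11154273

APPEND 41: p_0 = 41·1 + 0 = 41, q_0 = 41·0 + 1 = 1 → 41/1
APPEND 35: p_1 = 35·41 + 1 = 1436, q_1 = 35·1 + 0 = 35 → 1436/35
APPEND 14: p_2 = 14·1436 + 41 = 20145, q_2 = 14·35 + 1 = 491 → 20145/491
APPEND 18: p_3 = 18·20145 + 1436 = 364046, q_3 = 18·491 + 35 = 8873 → 364046/8873
APPEND 33: p_4 = 33·364046 + 20145 = 12033663, q_4 = 33·8873 + 491 = 293300 → 12033663/293300
APPEND 37: p_5 = 37·12033663 + 364046 = 445609577, q_5 = 37·293300 + 8873 = 10860973 → 445609577/10860973
APPEND 1: p_6 = 1·445609577 + 12033663 = 457643240, q_6 = 1·10860973 + 293300 = 11154273 → 457643240/11154273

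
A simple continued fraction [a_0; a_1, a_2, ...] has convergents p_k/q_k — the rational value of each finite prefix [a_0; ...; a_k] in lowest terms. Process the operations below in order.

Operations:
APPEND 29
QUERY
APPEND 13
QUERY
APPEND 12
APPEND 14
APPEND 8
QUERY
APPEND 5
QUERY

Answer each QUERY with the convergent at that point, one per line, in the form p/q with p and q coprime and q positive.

29/1
378/13
518869/17845
2658633/91436

APPEND 29: p_0 = 29·1 + 0 = 29, q_0 = 29·0 + 1 = 1 → 29/1
APPEND 13: p_1 = 13·29 + 1 = 378, q_1 = 13·1 + 0 = 13 → 378/13
APPEND 12: p_2 = 12·378 + 29 = 4565, q_2 = 12·13 + 1 = 157 → 4565/157
APPEND 14: p_3 = 14·4565 + 378 = 64288, q_3 = 14·157 + 13 = 2211 → 64288/2211
APPEND 8: p_4 = 8·64288 + 4565 = 518869, q_4 = 8·2211 + 157 = 17845 → 518869/17845
APPEND 5: p_5 = 5·518869 + 64288 = 2658633, q_5 = 5·17845 + 2211 = 91436 → 2658633/91436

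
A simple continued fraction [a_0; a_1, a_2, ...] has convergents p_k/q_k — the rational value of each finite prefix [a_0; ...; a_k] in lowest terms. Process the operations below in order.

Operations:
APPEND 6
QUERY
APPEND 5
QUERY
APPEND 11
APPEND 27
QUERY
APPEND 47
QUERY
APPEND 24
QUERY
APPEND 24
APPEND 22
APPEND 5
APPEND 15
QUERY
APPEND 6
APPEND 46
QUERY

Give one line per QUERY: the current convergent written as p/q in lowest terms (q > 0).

6/1
31/5
9400/1517
442147/71355
10620928/1714037
431573225381/69648572753
120852014847391/19503458169849

APPEND 6: p_0 = 6·1 + 0 = 6, q_0 = 6·0 + 1 = 1 → 6/1
APPEND 5: p_1 = 5·6 + 1 = 31, q_1 = 5·1 + 0 = 5 → 31/5
APPEND 11: p_2 = 11·31 + 6 = 347, q_2 = 11·5 + 1 = 56 → 347/56
APPEND 27: p_3 = 27·347 + 31 = 9400, q_3 = 27·56 + 5 = 1517 → 9400/1517
APPEND 47: p_4 = 47·9400 + 347 = 442147, q_4 = 47·1517 + 56 = 71355 → 442147/71355
APPEND 24: p_5 = 24·442147 + 9400 = 10620928, q_5 = 24·71355 + 1517 = 1714037 → 10620928/1714037
APPEND 24: p_6 = 24·10620928 + 442147 = 255344419, q_6 = 24·1714037 + 71355 = 41208243 → 255344419/41208243
APPEND 22: p_7 = 22·255344419 + 10620928 = 5628198146, q_7 = 22·41208243 + 1714037 = 908295383 → 5628198146/908295383
APPEND 5: p_8 = 5·5628198146 + 255344419 = 28396335149, q_8 = 5·908295383 + 41208243 = 4582685158 → 28396335149/4582685158
APPEND 15: p_9 = 15·28396335149 + 5628198146 = 431573225381, q_9 = 15·4582685158 + 908295383 = 69648572753 → 431573225381/69648572753
APPEND 6: p_10 = 6·431573225381 + 28396335149 = 2617835687435, q_10 = 6·69648572753 + 4582685158 = 422474121676 → 2617835687435/422474121676
APPEND 46: p_11 = 46·2617835687435 + 431573225381 = 120852014847391, q_11 = 46·422474121676 + 69648572753 = 19503458169849 → 120852014847391/19503458169849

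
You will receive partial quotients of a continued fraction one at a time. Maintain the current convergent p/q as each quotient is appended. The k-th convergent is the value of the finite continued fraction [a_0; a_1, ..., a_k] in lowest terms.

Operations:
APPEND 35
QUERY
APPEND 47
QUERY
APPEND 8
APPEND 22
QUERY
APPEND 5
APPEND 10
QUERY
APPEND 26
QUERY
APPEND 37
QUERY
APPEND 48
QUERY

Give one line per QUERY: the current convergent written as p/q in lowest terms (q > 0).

APPEND 35: p_0 = 35·1 + 0 = 35, q_0 = 35·0 + 1 = 1 → 35/1
APPEND 47: p_1 = 47·35 + 1 = 1646, q_1 = 47·1 + 0 = 47 → 1646/47
APPEND 8: p_2 = 8·1646 + 35 = 13203, q_2 = 8·47 + 1 = 377 → 13203/377
APPEND 22: p_3 = 22·13203 + 1646 = 292112, q_3 = 22·377 + 47 = 8341 → 292112/8341
APPEND 5: p_4 = 5·292112 + 13203 = 1473763, q_4 = 5·8341 + 377 = 42082 → 1473763/42082
APPEND 10: p_5 = 10·1473763 + 292112 = 15029742, q_5 = 10·42082 + 8341 = 429161 → 15029742/429161
APPEND 26: p_6 = 26·15029742 + 1473763 = 392247055, q_6 = 26·429161 + 42082 = 11200268 → 392247055/11200268
APPEND 37: p_7 = 37·392247055 + 15029742 = 14528170777, q_7 = 37·11200268 + 429161 = 414839077 → 14528170777/414839077
APPEND 48: p_8 = 48·14528170777 + 392247055 = 697744444351, q_8 = 48·414839077 + 11200268 = 19923475964 → 697744444351/19923475964

35/1
1646/47
292112/8341
15029742/429161
392247055/11200268
14528170777/414839077
697744444351/19923475964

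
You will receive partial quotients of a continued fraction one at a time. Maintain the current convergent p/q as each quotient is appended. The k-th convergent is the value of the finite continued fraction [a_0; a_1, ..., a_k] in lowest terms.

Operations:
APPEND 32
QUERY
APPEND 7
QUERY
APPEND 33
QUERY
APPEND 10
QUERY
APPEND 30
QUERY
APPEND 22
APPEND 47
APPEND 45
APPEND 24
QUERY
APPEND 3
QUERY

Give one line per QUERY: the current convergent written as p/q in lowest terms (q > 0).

32/1
225/7
7457/232
74795/2327
2251307/70042
2523831662086/78520706983
7676557404757/238830791955

APPEND 32: p_0 = 32·1 + 0 = 32, q_0 = 32·0 + 1 = 1 → 32/1
APPEND 7: p_1 = 7·32 + 1 = 225, q_1 = 7·1 + 0 = 7 → 225/7
APPEND 33: p_2 = 33·225 + 32 = 7457, q_2 = 33·7 + 1 = 232 → 7457/232
APPEND 10: p_3 = 10·7457 + 225 = 74795, q_3 = 10·232 + 7 = 2327 → 74795/2327
APPEND 30: p_4 = 30·74795 + 7457 = 2251307, q_4 = 30·2327 + 232 = 70042 → 2251307/70042
APPEND 22: p_5 = 22·2251307 + 74795 = 49603549, q_5 = 22·70042 + 2327 = 1543251 → 49603549/1543251
APPEND 47: p_6 = 47·49603549 + 2251307 = 2333618110, q_6 = 47·1543251 + 70042 = 72602839 → 2333618110/72602839
APPEND 45: p_7 = 45·2333618110 + 49603549 = 105062418499, q_7 = 45·72602839 + 1543251 = 3268671006 → 105062418499/3268671006
APPEND 24: p_8 = 24·105062418499 + 2333618110 = 2523831662086, q_8 = 24·3268671006 + 72602839 = 78520706983 → 2523831662086/78520706983
APPEND 3: p_9 = 3·2523831662086 + 105062418499 = 7676557404757, q_9 = 3·78520706983 + 3268671006 = 238830791955 → 7676557404757/238830791955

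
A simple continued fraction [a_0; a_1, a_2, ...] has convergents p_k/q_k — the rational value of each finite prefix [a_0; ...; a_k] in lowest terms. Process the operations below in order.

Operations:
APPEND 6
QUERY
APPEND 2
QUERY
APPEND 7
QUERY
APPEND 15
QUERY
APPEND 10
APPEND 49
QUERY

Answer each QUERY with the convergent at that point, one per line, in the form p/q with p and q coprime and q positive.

6/1
13/2
97/15
1468/227
725541/112192

APPEND 6: p_0 = 6·1 + 0 = 6, q_0 = 6·0 + 1 = 1 → 6/1
APPEND 2: p_1 = 2·6 + 1 = 13, q_1 = 2·1 + 0 = 2 → 13/2
APPEND 7: p_2 = 7·13 + 6 = 97, q_2 = 7·2 + 1 = 15 → 97/15
APPEND 15: p_3 = 15·97 + 13 = 1468, q_3 = 15·15 + 2 = 227 → 1468/227
APPEND 10: p_4 = 10·1468 + 97 = 14777, q_4 = 10·227 + 15 = 2285 → 14777/2285
APPEND 49: p_5 = 49·14777 + 1468 = 725541, q_5 = 49·2285 + 227 = 112192 → 725541/112192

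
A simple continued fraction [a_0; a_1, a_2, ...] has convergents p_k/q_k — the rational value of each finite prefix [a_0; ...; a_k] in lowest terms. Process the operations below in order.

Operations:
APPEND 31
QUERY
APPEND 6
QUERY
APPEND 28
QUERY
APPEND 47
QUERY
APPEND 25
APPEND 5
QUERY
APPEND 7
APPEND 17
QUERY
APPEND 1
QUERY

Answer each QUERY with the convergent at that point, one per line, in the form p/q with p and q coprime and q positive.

31/1
187/6
5267/169
247736/7949
31241071/1002419
3854305859/123671478
4079192023/130887305

APPEND 31: p_0 = 31·1 + 0 = 31, q_0 = 31·0 + 1 = 1 → 31/1
APPEND 6: p_1 = 6·31 + 1 = 187, q_1 = 6·1 + 0 = 6 → 187/6
APPEND 28: p_2 = 28·187 + 31 = 5267, q_2 = 28·6 + 1 = 169 → 5267/169
APPEND 47: p_3 = 47·5267 + 187 = 247736, q_3 = 47·169 + 6 = 7949 → 247736/7949
APPEND 25: p_4 = 25·247736 + 5267 = 6198667, q_4 = 25·7949 + 169 = 198894 → 6198667/198894
APPEND 5: p_5 = 5·6198667 + 247736 = 31241071, q_5 = 5·198894 + 7949 = 1002419 → 31241071/1002419
APPEND 7: p_6 = 7·31241071 + 6198667 = 224886164, q_6 = 7·1002419 + 198894 = 7215827 → 224886164/7215827
APPEND 17: p_7 = 17·224886164 + 31241071 = 3854305859, q_7 = 17·7215827 + 1002419 = 123671478 → 3854305859/123671478
APPEND 1: p_8 = 1·3854305859 + 224886164 = 4079192023, q_8 = 1·123671478 + 7215827 = 130887305 → 4079192023/130887305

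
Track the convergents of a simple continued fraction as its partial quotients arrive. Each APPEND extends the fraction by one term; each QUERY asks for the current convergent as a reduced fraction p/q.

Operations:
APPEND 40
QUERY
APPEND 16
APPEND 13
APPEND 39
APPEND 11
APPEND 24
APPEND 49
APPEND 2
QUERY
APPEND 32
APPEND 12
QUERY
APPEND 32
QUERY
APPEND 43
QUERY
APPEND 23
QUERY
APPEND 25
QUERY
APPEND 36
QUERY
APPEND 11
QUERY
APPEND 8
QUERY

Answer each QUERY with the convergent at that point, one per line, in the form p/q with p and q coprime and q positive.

APPEND 40: p_0 = 40·1 + 0 = 40, q_0 = 40·0 + 1 = 1 → 40/1
APPEND 16: p_1 = 16·40 + 1 = 641, q_1 = 16·1 + 0 = 16 → 641/16
APPEND 13: p_2 = 13·641 + 40 = 8373, q_2 = 13·16 + 1 = 209 → 8373/209
APPEND 39: p_3 = 39·8373 + 641 = 327188, q_3 = 39·209 + 16 = 8167 → 327188/8167
APPEND 11: p_4 = 11·327188 + 8373 = 3607441, q_4 = 11·8167 + 209 = 90046 → 3607441/90046
APPEND 24: p_5 = 24·3607441 + 327188 = 86905772, q_5 = 24·90046 + 8167 = 2169271 → 86905772/2169271
APPEND 49: p_6 = 49·86905772 + 3607441 = 4261990269, q_6 = 49·2169271 + 90046 = 106384325 → 4261990269/106384325
APPEND 2: p_7 = 2·4261990269 + 86905772 = 8610886310, q_7 = 2·106384325 + 2169271 = 214937921 → 8610886310/214937921
APPEND 32: p_8 = 32·8610886310 + 4261990269 = 279810352189, q_8 = 32·214937921 + 106384325 = 6984397797 → 279810352189/6984397797
APPEND 12: p_9 = 12·279810352189 + 8610886310 = 3366335112578, q_9 = 12·6984397797 + 214937921 = 84027711485 → 3366335112578/84027711485
APPEND 32: p_10 = 32·3366335112578 + 279810352189 = 108002533954685, q_10 = 32·84027711485 + 6984397797 = 2695871165317 → 108002533954685/2695871165317
APPEND 43: p_11 = 43·108002533954685 + 3366335112578 = 4647475295164033, q_11 = 43·2695871165317 + 84027711485 = 116006487820116 → 4647475295164033/116006487820116
APPEND 23: p_12 = 23·4647475295164033 + 108002533954685 = 106999934322727444, q_12 = 23·116006487820116 + 2695871165317 = 2670845091027985 → 106999934322727444/2670845091027985
APPEND 25: p_13 = 25·106999934322727444 + 4647475295164033 = 2679645833363350133, q_13 = 25·2670845091027985 + 116006487820116 = 66887133763519741 → 2679645833363350133/66887133763519741
APPEND 36: p_14 = 36·2679645833363350133 + 106999934322727444 = 96574249935403332232, q_14 = 36·66887133763519741 + 2670845091027985 = 2410607660577738661 → 96574249935403332232/2410607660577738661
APPEND 11: p_15 = 11·96574249935403332232 + 2679645833363350133 = 1064996395122800004685, q_15 = 11·2410607660577738661 + 66887133763519741 = 26583571400118645012 → 1064996395122800004685/26583571400118645012
APPEND 8: p_16 = 8·1064996395122800004685 + 96574249935403332232 = 8616545410917803369712, q_16 = 8·26583571400118645012 + 2410607660577738661 = 215079178861526898757 → 8616545410917803369712/215079178861526898757

40/1
8610886310/214937921
3366335112578/84027711485
108002533954685/2695871165317
4647475295164033/116006487820116
106999934322727444/2670845091027985
2679645833363350133/66887133763519741
96574249935403332232/2410607660577738661
1064996395122800004685/26583571400118645012
8616545410917803369712/215079178861526898757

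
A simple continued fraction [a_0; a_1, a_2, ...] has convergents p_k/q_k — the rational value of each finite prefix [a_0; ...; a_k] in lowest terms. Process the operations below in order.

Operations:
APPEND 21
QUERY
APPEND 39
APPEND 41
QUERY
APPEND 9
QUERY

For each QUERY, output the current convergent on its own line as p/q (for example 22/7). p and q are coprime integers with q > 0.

21/1
33641/1600
303589/14439

APPEND 21: p_0 = 21·1 + 0 = 21, q_0 = 21·0 + 1 = 1 → 21/1
APPEND 39: p_1 = 39·21 + 1 = 820, q_1 = 39·1 + 0 = 39 → 820/39
APPEND 41: p_2 = 41·820 + 21 = 33641, q_2 = 41·39 + 1 = 1600 → 33641/1600
APPEND 9: p_3 = 9·33641 + 820 = 303589, q_3 = 9·1600 + 39 = 14439 → 303589/14439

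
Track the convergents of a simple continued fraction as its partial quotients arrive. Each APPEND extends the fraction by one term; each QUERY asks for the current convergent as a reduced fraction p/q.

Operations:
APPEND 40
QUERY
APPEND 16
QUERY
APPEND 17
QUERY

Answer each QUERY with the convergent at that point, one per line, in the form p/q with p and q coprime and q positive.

40/1
641/16
10937/273

APPEND 40: p_0 = 40·1 + 0 = 40, q_0 = 40·0 + 1 = 1 → 40/1
APPEND 16: p_1 = 16·40 + 1 = 641, q_1 = 16·1 + 0 = 16 → 641/16
APPEND 17: p_2 = 17·641 + 40 = 10937, q_2 = 17·16 + 1 = 273 → 10937/273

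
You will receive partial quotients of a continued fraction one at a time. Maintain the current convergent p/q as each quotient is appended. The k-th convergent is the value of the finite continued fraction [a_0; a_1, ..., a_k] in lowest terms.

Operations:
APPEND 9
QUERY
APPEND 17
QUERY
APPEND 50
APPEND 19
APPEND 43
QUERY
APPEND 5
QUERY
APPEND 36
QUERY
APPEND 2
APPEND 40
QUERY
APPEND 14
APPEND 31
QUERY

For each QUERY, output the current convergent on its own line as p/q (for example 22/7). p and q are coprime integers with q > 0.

APPEND 9: p_0 = 9·1 + 0 = 9, q_0 = 9·0 + 1 = 1 → 9/1
APPEND 17: p_1 = 17·9 + 1 = 154, q_1 = 17·1 + 0 = 17 → 154/17
APPEND 50: p_2 = 50·154 + 9 = 7709, q_2 = 50·17 + 1 = 851 → 7709/851
APPEND 19: p_3 = 19·7709 + 154 = 146625, q_3 = 19·851 + 17 = 16186 → 146625/16186
APPEND 43: p_4 = 43·146625 + 7709 = 6312584, q_4 = 43·16186 + 851 = 696849 → 6312584/696849
APPEND 5: p_5 = 5·6312584 + 146625 = 31709545, q_5 = 5·696849 + 16186 = 3500431 → 31709545/3500431
APPEND 36: p_6 = 36·31709545 + 6312584 = 1147856204, q_6 = 36·3500431 + 696849 = 126712365 → 1147856204/126712365
APPEND 2: p_7 = 2·1147856204 + 31709545 = 2327421953, q_7 = 2·126712365 + 3500431 = 256925161 → 2327421953/256925161
APPEND 40: p_8 = 40·2327421953 + 1147856204 = 94244734324, q_8 = 40·256925161 + 126712365 = 10403718805 → 94244734324/10403718805
APPEND 14: p_9 = 14·94244734324 + 2327421953 = 1321753702489, q_9 = 14·10403718805 + 256925161 = 145908988431 → 1321753702489/145908988431
APPEND 31: p_10 = 31·1321753702489 + 94244734324 = 41068609511483, q_10 = 31·145908988431 + 10403718805 = 4533582360166 → 41068609511483/4533582360166

9/1
154/17
6312584/696849
31709545/3500431
1147856204/126712365
94244734324/10403718805
41068609511483/4533582360166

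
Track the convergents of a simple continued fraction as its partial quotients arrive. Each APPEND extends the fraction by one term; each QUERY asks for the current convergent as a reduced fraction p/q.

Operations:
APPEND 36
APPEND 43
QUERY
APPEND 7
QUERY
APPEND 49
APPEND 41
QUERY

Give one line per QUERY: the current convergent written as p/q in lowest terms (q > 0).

APPEND 36: p_0 = 36·1 + 0 = 36, q_0 = 36·0 + 1 = 1 → 36/1
APPEND 43: p_1 = 43·36 + 1 = 1549, q_1 = 43·1 + 0 = 43 → 1549/43
APPEND 7: p_2 = 7·1549 + 36 = 10879, q_2 = 7·43 + 1 = 302 → 10879/302
APPEND 49: p_3 = 49·10879 + 1549 = 534620, q_3 = 49·302 + 43 = 14841 → 534620/14841
APPEND 41: p_4 = 41·534620 + 10879 = 21930299, q_4 = 41·14841 + 302 = 608783 → 21930299/608783

1549/43
10879/302
21930299/608783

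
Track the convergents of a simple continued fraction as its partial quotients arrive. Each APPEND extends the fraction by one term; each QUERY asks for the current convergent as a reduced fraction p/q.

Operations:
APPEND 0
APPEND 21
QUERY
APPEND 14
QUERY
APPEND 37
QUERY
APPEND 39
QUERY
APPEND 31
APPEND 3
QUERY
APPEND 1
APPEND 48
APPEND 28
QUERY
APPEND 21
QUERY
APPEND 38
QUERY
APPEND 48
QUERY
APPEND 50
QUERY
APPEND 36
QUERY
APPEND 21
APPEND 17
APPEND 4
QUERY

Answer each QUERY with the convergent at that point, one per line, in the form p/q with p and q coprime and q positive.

APPEND 0: p_0 = 0·1 + 0 = 0, q_0 = 0·0 + 1 = 1 → 0/1
APPEND 21: p_1 = 21·0 + 1 = 1, q_1 = 21·1 + 0 = 21 → 1/21
APPEND 14: p_2 = 14·1 + 0 = 14, q_2 = 14·21 + 1 = 295 → 14/295
APPEND 37: p_3 = 37·14 + 1 = 519, q_3 = 37·295 + 21 = 10936 → 519/10936
APPEND 39: p_4 = 39·519 + 14 = 20255, q_4 = 39·10936 + 295 = 426799 → 20255/426799
APPEND 31: p_5 = 31·20255 + 519 = 628424, q_5 = 31·426799 + 10936 = 13241705 → 628424/13241705
APPEND 3: p_6 = 3·628424 + 20255 = 1905527, q_6 = 3·13241705 + 426799 = 40151914 → 1905527/40151914
APPEND 1: p_7 = 1·1905527 + 628424 = 2533951, q_7 = 1·40151914 + 13241705 = 53393619 → 2533951/53393619
APPEND 48: p_8 = 48·2533951 + 1905527 = 123535175, q_8 = 48·53393619 + 40151914 = 2603045626 → 123535175/2603045626
APPEND 28: p_9 = 28·123535175 + 2533951 = 3461518851, q_9 = 28·2603045626 + 53393619 = 72938671147 → 3461518851/72938671147
APPEND 21: p_10 = 21·3461518851 + 123535175 = 72815431046, q_10 = 21·72938671147 + 2603045626 = 1534315139713 → 72815431046/1534315139713
APPEND 38: p_11 = 38·72815431046 + 3461518851 = 2770447898599, q_11 = 38·1534315139713 + 72938671147 = 58376913980241 → 2770447898599/58376913980241
APPEND 48: p_12 = 48·2770447898599 + 72815431046 = 133054314563798, q_12 = 48·58376913980241 + 1534315139713 = 2803626186191281 → 133054314563798/2803626186191281
APPEND 50: p_13 = 50·133054314563798 + 2770447898599 = 6655486176088499, q_13 = 50·2803626186191281 + 58376913980241 = 140239686223544291 → 6655486176088499/140239686223544291
APPEND 36: p_14 = 36·6655486176088499 + 133054314563798 = 239730556653749762, q_14 = 36·140239686223544291 + 2803626186191281 = 5051432330233785757 → 239730556653749762/5051432330233785757
APPEND 21: p_15 = 21·239730556653749762 + 6655486176088499 = 5040997175904833501, q_15 = 21·5051432330233785757 + 140239686223544291 = 106220318621133045188 → 5040997175904833501/106220318621133045188
APPEND 17: p_16 = 17·5040997175904833501 + 239730556653749762 = 85936682547035919279, q_16 = 17·106220318621133045188 + 5051432330233785757 = 1810796848889495553953 → 85936682547035919279/1810796848889495553953
APPEND 4: p_17 = 4·85936682547035919279 + 5040997175904833501 = 348787727364048510617, q_17 = 4·1810796848889495553953 + 106220318621133045188 = 7349407714179115261000 → 348787727364048510617/7349407714179115261000

1/21
14/295
519/10936
20255/426799
1905527/40151914
3461518851/72938671147
72815431046/1534315139713
2770447898599/58376913980241
133054314563798/2803626186191281
6655486176088499/140239686223544291
239730556653749762/5051432330233785757
348787727364048510617/7349407714179115261000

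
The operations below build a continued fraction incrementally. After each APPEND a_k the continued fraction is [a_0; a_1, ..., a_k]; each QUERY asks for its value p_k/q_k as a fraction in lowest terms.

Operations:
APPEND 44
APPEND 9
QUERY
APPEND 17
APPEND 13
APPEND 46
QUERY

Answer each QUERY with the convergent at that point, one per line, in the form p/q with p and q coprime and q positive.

397/9
4087269/92660

APPEND 44: p_0 = 44·1 + 0 = 44, q_0 = 44·0 + 1 = 1 → 44/1
APPEND 9: p_1 = 9·44 + 1 = 397, q_1 = 9·1 + 0 = 9 → 397/9
APPEND 17: p_2 = 17·397 + 44 = 6793, q_2 = 17·9 + 1 = 154 → 6793/154
APPEND 13: p_3 = 13·6793 + 397 = 88706, q_3 = 13·154 + 9 = 2011 → 88706/2011
APPEND 46: p_4 = 46·88706 + 6793 = 4087269, q_4 = 46·2011 + 154 = 92660 → 4087269/92660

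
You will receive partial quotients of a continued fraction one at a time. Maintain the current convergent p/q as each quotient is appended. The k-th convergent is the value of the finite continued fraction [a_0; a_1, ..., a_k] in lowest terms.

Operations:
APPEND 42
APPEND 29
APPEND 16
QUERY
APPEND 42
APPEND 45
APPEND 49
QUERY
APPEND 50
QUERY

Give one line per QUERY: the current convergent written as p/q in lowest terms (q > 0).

APPEND 42: p_0 = 42·1 + 0 = 42, q_0 = 42·0 + 1 = 1 → 42/1
APPEND 29: p_1 = 29·42 + 1 = 1219, q_1 = 29·1 + 0 = 29 → 1219/29
APPEND 16: p_2 = 16·1219 + 42 = 19546, q_2 = 16·29 + 1 = 465 → 19546/465
APPEND 42: p_3 = 42·19546 + 1219 = 822151, q_3 = 42·465 + 29 = 19559 → 822151/19559
APPEND 45: p_4 = 45·822151 + 19546 = 37016341, q_4 = 45·19559 + 465 = 880620 → 37016341/880620
APPEND 49: p_5 = 49·37016341 + 822151 = 1814622860, q_5 = 49·880620 + 19559 = 43169939 → 1814622860/43169939
APPEND 50: p_6 = 50·1814622860 + 37016341 = 90768159341, q_6 = 50·43169939 + 880620 = 2159377570 → 90768159341/2159377570

19546/465
1814622860/43169939
90768159341/2159377570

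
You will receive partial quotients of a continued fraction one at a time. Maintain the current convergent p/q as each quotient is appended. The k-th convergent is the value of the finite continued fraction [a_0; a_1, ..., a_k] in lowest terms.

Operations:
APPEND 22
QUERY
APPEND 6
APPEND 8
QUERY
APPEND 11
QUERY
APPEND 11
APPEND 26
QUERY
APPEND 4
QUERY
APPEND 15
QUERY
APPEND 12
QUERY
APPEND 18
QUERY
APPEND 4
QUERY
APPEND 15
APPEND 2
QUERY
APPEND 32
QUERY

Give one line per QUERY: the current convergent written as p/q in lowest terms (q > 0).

22/1
1086/49
12079/545
3494909/157689
14113591/636800
215198774/9709689
2596498879/117153068
46952178596/2118464913
190405213263/8591012720
5996465968345/270558324146
194789941364581/8788850028385

APPEND 22: p_0 = 22·1 + 0 = 22, q_0 = 22·0 + 1 = 1 → 22/1
APPEND 6: p_1 = 6·22 + 1 = 133, q_1 = 6·1 + 0 = 6 → 133/6
APPEND 8: p_2 = 8·133 + 22 = 1086, q_2 = 8·6 + 1 = 49 → 1086/49
APPEND 11: p_3 = 11·1086 + 133 = 12079, q_3 = 11·49 + 6 = 545 → 12079/545
APPEND 11: p_4 = 11·12079 + 1086 = 133955, q_4 = 11·545 + 49 = 6044 → 133955/6044
APPEND 26: p_5 = 26·133955 + 12079 = 3494909, q_5 = 26·6044 + 545 = 157689 → 3494909/157689
APPEND 4: p_6 = 4·3494909 + 133955 = 14113591, q_6 = 4·157689 + 6044 = 636800 → 14113591/636800
APPEND 15: p_7 = 15·14113591 + 3494909 = 215198774, q_7 = 15·636800 + 157689 = 9709689 → 215198774/9709689
APPEND 12: p_8 = 12·215198774 + 14113591 = 2596498879, q_8 = 12·9709689 + 636800 = 117153068 → 2596498879/117153068
APPEND 18: p_9 = 18·2596498879 + 215198774 = 46952178596, q_9 = 18·117153068 + 9709689 = 2118464913 → 46952178596/2118464913
APPEND 4: p_10 = 4·46952178596 + 2596498879 = 190405213263, q_10 = 4·2118464913 + 117153068 = 8591012720 → 190405213263/8591012720
APPEND 15: p_11 = 15·190405213263 + 46952178596 = 2903030377541, q_11 = 15·8591012720 + 2118464913 = 130983655713 → 2903030377541/130983655713
APPEND 2: p_12 = 2·2903030377541 + 190405213263 = 5996465968345, q_12 = 2·130983655713 + 8591012720 = 270558324146 → 5996465968345/270558324146
APPEND 32: p_13 = 32·5996465968345 + 2903030377541 = 194789941364581, q_13 = 32·270558324146 + 130983655713 = 8788850028385 → 194789941364581/8788850028385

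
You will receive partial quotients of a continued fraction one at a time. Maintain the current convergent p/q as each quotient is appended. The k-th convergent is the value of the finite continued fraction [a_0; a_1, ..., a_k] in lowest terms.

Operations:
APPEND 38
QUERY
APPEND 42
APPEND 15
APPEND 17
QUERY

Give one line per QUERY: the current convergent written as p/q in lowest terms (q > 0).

APPEND 38: p_0 = 38·1 + 0 = 38, q_0 = 38·0 + 1 = 1 → 38/1
APPEND 42: p_1 = 42·38 + 1 = 1597, q_1 = 42·1 + 0 = 42 → 1597/42
APPEND 15: p_2 = 15·1597 + 38 = 23993, q_2 = 15·42 + 1 = 631 → 23993/631
APPEND 17: p_3 = 17·23993 + 1597 = 409478, q_3 = 17·631 + 42 = 10769 → 409478/10769

38/1
409478/10769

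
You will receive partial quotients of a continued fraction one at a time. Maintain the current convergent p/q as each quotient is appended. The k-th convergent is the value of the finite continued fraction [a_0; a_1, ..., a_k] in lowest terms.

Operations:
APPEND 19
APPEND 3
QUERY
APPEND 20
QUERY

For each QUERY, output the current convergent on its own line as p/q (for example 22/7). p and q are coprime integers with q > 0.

58/3
1179/61

APPEND 19: p_0 = 19·1 + 0 = 19, q_0 = 19·0 + 1 = 1 → 19/1
APPEND 3: p_1 = 3·19 + 1 = 58, q_1 = 3·1 + 0 = 3 → 58/3
APPEND 20: p_2 = 20·58 + 19 = 1179, q_2 = 20·3 + 1 = 61 → 1179/61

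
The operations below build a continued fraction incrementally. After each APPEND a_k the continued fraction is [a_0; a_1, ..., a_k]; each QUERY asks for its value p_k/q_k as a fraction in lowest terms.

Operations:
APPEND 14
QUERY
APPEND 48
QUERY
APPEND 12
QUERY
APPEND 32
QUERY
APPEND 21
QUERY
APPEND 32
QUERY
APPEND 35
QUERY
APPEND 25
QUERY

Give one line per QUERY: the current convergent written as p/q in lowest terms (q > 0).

14/1
673/48
8090/577
259553/18512
5458703/389329
174938049/12477040
6128290418/437085729
153382198499/10939620265

APPEND 14: p_0 = 14·1 + 0 = 14, q_0 = 14·0 + 1 = 1 → 14/1
APPEND 48: p_1 = 48·14 + 1 = 673, q_1 = 48·1 + 0 = 48 → 673/48
APPEND 12: p_2 = 12·673 + 14 = 8090, q_2 = 12·48 + 1 = 577 → 8090/577
APPEND 32: p_3 = 32·8090 + 673 = 259553, q_3 = 32·577 + 48 = 18512 → 259553/18512
APPEND 21: p_4 = 21·259553 + 8090 = 5458703, q_4 = 21·18512 + 577 = 389329 → 5458703/389329
APPEND 32: p_5 = 32·5458703 + 259553 = 174938049, q_5 = 32·389329 + 18512 = 12477040 → 174938049/12477040
APPEND 35: p_6 = 35·174938049 + 5458703 = 6128290418, q_6 = 35·12477040 + 389329 = 437085729 → 6128290418/437085729
APPEND 25: p_7 = 25·6128290418 + 174938049 = 153382198499, q_7 = 25·437085729 + 12477040 = 10939620265 → 153382198499/10939620265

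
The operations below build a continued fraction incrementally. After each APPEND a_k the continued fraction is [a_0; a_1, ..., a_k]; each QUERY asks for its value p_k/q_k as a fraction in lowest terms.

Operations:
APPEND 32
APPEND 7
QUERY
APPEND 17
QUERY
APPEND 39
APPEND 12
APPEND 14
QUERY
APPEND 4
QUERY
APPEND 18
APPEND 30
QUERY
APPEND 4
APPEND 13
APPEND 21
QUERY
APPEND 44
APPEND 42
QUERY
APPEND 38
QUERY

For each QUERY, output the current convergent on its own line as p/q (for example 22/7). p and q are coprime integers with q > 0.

APPEND 32: p_0 = 32·1 + 0 = 32, q_0 = 32·0 + 1 = 1 → 32/1
APPEND 7: p_1 = 7·32 + 1 = 225, q_1 = 7·1 + 0 = 7 → 225/7
APPEND 17: p_2 = 17·225 + 32 = 3857, q_2 = 17·7 + 1 = 120 → 3857/120
APPEND 39: p_3 = 39·3857 + 225 = 150648, q_3 = 39·120 + 7 = 4687 → 150648/4687
APPEND 12: p_4 = 12·150648 + 3857 = 1811633, q_4 = 12·4687 + 120 = 56364 → 1811633/56364
APPEND 14: p_5 = 14·1811633 + 150648 = 25513510, q_5 = 14·56364 + 4687 = 793783 → 25513510/793783
APPEND 4: p_6 = 4·25513510 + 1811633 = 103865673, q_6 = 4·793783 + 56364 = 3231496 → 103865673/3231496
APPEND 18: p_7 = 18·103865673 + 25513510 = 1895095624, q_7 = 18·3231496 + 793783 = 58960711 → 1895095624/58960711
APPEND 30: p_8 = 30·1895095624 + 103865673 = 56956734393, q_8 = 30·58960711 + 3231496 = 1772052826 → 56956734393/1772052826
APPEND 4: p_9 = 4·56956734393 + 1895095624 = 229722033196, q_9 = 4·1772052826 + 58960711 = 7147172015 → 229722033196/7147172015
APPEND 13: p_10 = 13·229722033196 + 56956734393 = 3043343165941, q_10 = 13·7147172015 + 1772052826 = 94685289021 → 3043343165941/94685289021
APPEND 21: p_11 = 21·3043343165941 + 229722033196 = 64139928517957, q_11 = 21·94685289021 + 7147172015 = 1995538241456 → 64139928517957/1995538241456
APPEND 44: p_12 = 44·64139928517957 + 3043343165941 = 2825200197956049, q_12 = 44·1995538241456 + 94685289021 = 87898367913085 → 2825200197956049/87898367913085
APPEND 42: p_13 = 42·2825200197956049 + 64139928517957 = 118722548242672015, q_13 = 42·87898367913085 + 1995538241456 = 3693726990591026 → 118722548242672015/3693726990591026
APPEND 38: p_14 = 38·118722548242672015 + 2825200197956049 = 4514282033419492619, q_14 = 38·3693726990591026 + 87898367913085 = 140449524010372073 → 4514282033419492619/140449524010372073

225/7
3857/120
25513510/793783
103865673/3231496
56956734393/1772052826
64139928517957/1995538241456
118722548242672015/3693726990591026
4514282033419492619/140449524010372073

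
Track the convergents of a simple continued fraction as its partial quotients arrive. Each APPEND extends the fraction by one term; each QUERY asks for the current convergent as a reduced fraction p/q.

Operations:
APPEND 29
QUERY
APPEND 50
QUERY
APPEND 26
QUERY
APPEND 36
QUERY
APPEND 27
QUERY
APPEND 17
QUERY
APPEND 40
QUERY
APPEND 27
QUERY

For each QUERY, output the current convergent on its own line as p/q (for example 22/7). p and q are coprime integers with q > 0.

APPEND 29: p_0 = 29·1 + 0 = 29, q_0 = 29·0 + 1 = 1 → 29/1
APPEND 50: p_1 = 50·29 + 1 = 1451, q_1 = 50·1 + 0 = 50 → 1451/50
APPEND 26: p_2 = 26·1451 + 29 = 37755, q_2 = 26·50 + 1 = 1301 → 37755/1301
APPEND 36: p_3 = 36·37755 + 1451 = 1360631, q_3 = 36·1301 + 50 = 46886 → 1360631/46886
APPEND 27: p_4 = 27·1360631 + 37755 = 36774792, q_4 = 27·46886 + 1301 = 1267223 → 36774792/1267223
APPEND 17: p_5 = 17·36774792 + 1360631 = 626532095, q_5 = 17·1267223 + 46886 = 21589677 → 626532095/21589677
APPEND 40: p_6 = 40·626532095 + 36774792 = 25098058592, q_6 = 40·21589677 + 1267223 = 864854303 → 25098058592/864854303
APPEND 27: p_7 = 27·25098058592 + 626532095 = 678274114079, q_7 = 27·864854303 + 21589677 = 23372655858 → 678274114079/23372655858

29/1
1451/50
37755/1301
1360631/46886
36774792/1267223
626532095/21589677
25098058592/864854303
678274114079/23372655858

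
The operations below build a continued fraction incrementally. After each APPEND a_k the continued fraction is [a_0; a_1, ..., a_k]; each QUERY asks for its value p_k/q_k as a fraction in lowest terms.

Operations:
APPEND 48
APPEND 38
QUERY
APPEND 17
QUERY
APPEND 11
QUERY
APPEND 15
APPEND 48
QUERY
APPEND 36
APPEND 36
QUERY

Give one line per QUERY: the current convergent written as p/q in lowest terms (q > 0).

1825/38
31073/647
343628/7155
249247292/5189811
323460415472/6735071859

APPEND 48: p_0 = 48·1 + 0 = 48, q_0 = 48·0 + 1 = 1 → 48/1
APPEND 38: p_1 = 38·48 + 1 = 1825, q_1 = 38·1 + 0 = 38 → 1825/38
APPEND 17: p_2 = 17·1825 + 48 = 31073, q_2 = 17·38 + 1 = 647 → 31073/647
APPEND 11: p_3 = 11·31073 + 1825 = 343628, q_3 = 11·647 + 38 = 7155 → 343628/7155
APPEND 15: p_4 = 15·343628 + 31073 = 5185493, q_4 = 15·7155 + 647 = 107972 → 5185493/107972
APPEND 48: p_5 = 48·5185493 + 343628 = 249247292, q_5 = 48·107972 + 7155 = 5189811 → 249247292/5189811
APPEND 36: p_6 = 36·249247292 + 5185493 = 8978088005, q_6 = 36·5189811 + 107972 = 186941168 → 8978088005/186941168
APPEND 36: p_7 = 36·8978088005 + 249247292 = 323460415472, q_7 = 36·186941168 + 5189811 = 6735071859 → 323460415472/6735071859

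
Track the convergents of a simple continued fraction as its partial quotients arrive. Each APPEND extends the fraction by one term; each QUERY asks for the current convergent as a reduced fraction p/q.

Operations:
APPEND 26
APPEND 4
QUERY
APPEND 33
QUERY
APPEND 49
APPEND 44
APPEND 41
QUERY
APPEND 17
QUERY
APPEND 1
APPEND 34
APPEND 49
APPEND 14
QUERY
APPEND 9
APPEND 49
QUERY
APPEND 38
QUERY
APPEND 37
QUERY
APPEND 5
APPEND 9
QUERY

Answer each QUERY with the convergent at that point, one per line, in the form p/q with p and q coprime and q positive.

APPEND 26: p_0 = 26·1 + 0 = 26, q_0 = 26·0 + 1 = 1 → 26/1
APPEND 4: p_1 = 4·26 + 1 = 105, q_1 = 4·1 + 0 = 4 → 105/4
APPEND 33: p_2 = 33·105 + 26 = 3491, q_2 = 33·4 + 1 = 133 → 3491/133
APPEND 49: p_3 = 49·3491 + 105 = 171164, q_3 = 49·133 + 4 = 6521 → 171164/6521
APPEND 44: p_4 = 44·171164 + 3491 = 7534707, q_4 = 44·6521 + 133 = 287057 → 7534707/287057
APPEND 41: p_5 = 41·7534707 + 171164 = 309094151, q_5 = 41·287057 + 6521 = 11775858 → 309094151/11775858
APPEND 17: p_6 = 17·309094151 + 7534707 = 5262135274, q_6 = 17·11775858 + 287057 = 200476643 → 5262135274/200476643
APPEND 1: p_7 = 1·5262135274 + 309094151 = 5571229425, q_7 = 1·200476643 + 11775858 = 212252501 → 5571229425/212252501
APPEND 34: p_8 = 34·5571229425 + 5262135274 = 194683935724, q_8 = 34·212252501 + 200476643 = 7417061677 → 194683935724/7417061677
APPEND 49: p_9 = 49·194683935724 + 5571229425 = 9545084079901, q_9 = 49·7417061677 + 212252501 = 363648274674 → 9545084079901/363648274674
APPEND 14: p_10 = 14·9545084079901 + 194683935724 = 133825861054338, q_10 = 14·363648274674 + 7417061677 = 5098492907113 → 133825861054338/5098492907113
APPEND 9: p_11 = 9·133825861054338 + 9545084079901 = 1213977833568943, q_11 = 9·5098492907113 + 363648274674 = 46250084438691 → 1213977833568943/46250084438691
APPEND 49: p_12 = 49·1213977833568943 + 133825861054338 = 59618739705932545, q_12 = 49·46250084438691 + 5098492907113 = 2271352630402972 → 59618739705932545/2271352630402972
APPEND 38: p_13 = 38·59618739705932545 + 1213977833568943 = 2266726086659005653, q_13 = 38·2271352630402972 + 46250084438691 = 86357650039751627 → 2266726086659005653/86357650039751627
APPEND 37: p_14 = 37·2266726086659005653 + 59618739705932545 = 83928483946089141706, q_14 = 37·86357650039751627 + 2271352630402972 = 3197504404101213171 → 83928483946089141706/3197504404101213171
APPEND 5: p_15 = 5·83928483946089141706 + 2266726086659005653 = 421909145817104714183, q_15 = 5·3197504404101213171 + 86357650039751627 = 16073879670545817482 → 421909145817104714183/16073879670545817482
APPEND 9: p_16 = 9·421909145817104714183 + 83928483946089141706 = 3881110796300031569353, q_16 = 9·16073879670545817482 + 3197504404101213171 = 147862421439013570509 → 3881110796300031569353/147862421439013570509

105/4
3491/133
309094151/11775858
5262135274/200476643
133825861054338/5098492907113
59618739705932545/2271352630402972
2266726086659005653/86357650039751627
83928483946089141706/3197504404101213171
3881110796300031569353/147862421439013570509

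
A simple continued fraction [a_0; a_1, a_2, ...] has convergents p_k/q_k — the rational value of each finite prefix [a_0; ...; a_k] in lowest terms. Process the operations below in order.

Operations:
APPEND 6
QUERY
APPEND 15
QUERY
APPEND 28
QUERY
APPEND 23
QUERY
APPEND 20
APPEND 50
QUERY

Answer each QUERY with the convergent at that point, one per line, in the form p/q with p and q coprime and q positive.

APPEND 6: p_0 = 6·1 + 0 = 6, q_0 = 6·0 + 1 = 1 → 6/1
APPEND 15: p_1 = 15·6 + 1 = 91, q_1 = 15·1 + 0 = 15 → 91/15
APPEND 28: p_2 = 28·91 + 6 = 2554, q_2 = 28·15 + 1 = 421 → 2554/421
APPEND 23: p_3 = 23·2554 + 91 = 58833, q_3 = 23·421 + 15 = 9698 → 58833/9698
APPEND 20: p_4 = 20·58833 + 2554 = 1179214, q_4 = 20·9698 + 421 = 194381 → 1179214/194381
APPEND 50: p_5 = 50·1179214 + 58833 = 59019533, q_5 = 50·194381 + 9698 = 9728748 → 59019533/9728748

6/1
91/15
2554/421
58833/9698
59019533/9728748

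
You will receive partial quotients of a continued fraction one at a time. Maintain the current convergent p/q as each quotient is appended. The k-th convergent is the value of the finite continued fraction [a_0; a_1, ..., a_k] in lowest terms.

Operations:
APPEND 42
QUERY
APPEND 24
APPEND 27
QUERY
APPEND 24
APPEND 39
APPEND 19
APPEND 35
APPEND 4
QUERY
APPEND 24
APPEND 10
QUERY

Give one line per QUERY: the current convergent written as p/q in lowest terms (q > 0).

42/1
27285/649
68791752177/1636278067
16749573759167/398404740487

APPEND 42: p_0 = 42·1 + 0 = 42, q_0 = 42·0 + 1 = 1 → 42/1
APPEND 24: p_1 = 24·42 + 1 = 1009, q_1 = 24·1 + 0 = 24 → 1009/24
APPEND 27: p_2 = 27·1009 + 42 = 27285, q_2 = 27·24 + 1 = 649 → 27285/649
APPEND 24: p_3 = 24·27285 + 1009 = 655849, q_3 = 24·649 + 24 = 15600 → 655849/15600
APPEND 39: p_4 = 39·655849 + 27285 = 25605396, q_4 = 39·15600 + 649 = 609049 → 25605396/609049
APPEND 19: p_5 = 19·25605396 + 655849 = 487158373, q_5 = 19·609049 + 15600 = 11587531 → 487158373/11587531
APPEND 35: p_6 = 35·487158373 + 25605396 = 17076148451, q_6 = 35·11587531 + 609049 = 406172634 → 17076148451/406172634
APPEND 4: p_7 = 4·17076148451 + 487158373 = 68791752177, q_7 = 4·406172634 + 11587531 = 1636278067 → 68791752177/1636278067
APPEND 24: p_8 = 24·68791752177 + 17076148451 = 1668078200699, q_8 = 24·1636278067 + 406172634 = 39676846242 → 1668078200699/39676846242
APPEND 10: p_9 = 10·1668078200699 + 68791752177 = 16749573759167, q_9 = 10·39676846242 + 1636278067 = 398404740487 → 16749573759167/398404740487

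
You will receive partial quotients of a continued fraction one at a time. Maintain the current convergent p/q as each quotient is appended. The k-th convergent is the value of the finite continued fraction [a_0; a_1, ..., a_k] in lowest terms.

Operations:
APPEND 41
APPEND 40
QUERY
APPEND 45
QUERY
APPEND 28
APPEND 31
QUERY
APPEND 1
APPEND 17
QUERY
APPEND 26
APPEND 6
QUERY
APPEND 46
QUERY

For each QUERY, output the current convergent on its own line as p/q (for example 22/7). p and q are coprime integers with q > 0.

APPEND 41: p_0 = 41·1 + 0 = 41, q_0 = 41·0 + 1 = 1 → 41/1
APPEND 40: p_1 = 40·41 + 1 = 1641, q_1 = 40·1 + 0 = 40 → 1641/40
APPEND 45: p_2 = 45·1641 + 41 = 73886, q_2 = 45·40 + 1 = 1801 → 73886/1801
APPEND 28: p_3 = 28·73886 + 1641 = 2070449, q_3 = 28·1801 + 40 = 50468 → 2070449/50468
APPEND 31: p_4 = 31·2070449 + 73886 = 64257805, q_4 = 31·50468 + 1801 = 1566309 → 64257805/1566309
APPEND 1: p_5 = 1·64257805 + 2070449 = 66328254, q_5 = 1·1566309 + 50468 = 1616777 → 66328254/1616777
APPEND 17: p_6 = 17·66328254 + 64257805 = 1191838123, q_6 = 17·1616777 + 1566309 = 29051518 → 1191838123/29051518
APPEND 26: p_7 = 26·1191838123 + 66328254 = 31054119452, q_7 = 26·29051518 + 1616777 = 756956245 → 31054119452/756956245
APPEND 6: p_8 = 6·31054119452 + 1191838123 = 187516554835, q_8 = 6·756956245 + 29051518 = 4570788988 → 187516554835/4570788988
APPEND 46: p_9 = 46·187516554835 + 31054119452 = 8656815641862, q_9 = 46·4570788988 + 756956245 = 211013249693 → 8656815641862/211013249693

1641/40
73886/1801
64257805/1566309
1191838123/29051518
187516554835/4570788988
8656815641862/211013249693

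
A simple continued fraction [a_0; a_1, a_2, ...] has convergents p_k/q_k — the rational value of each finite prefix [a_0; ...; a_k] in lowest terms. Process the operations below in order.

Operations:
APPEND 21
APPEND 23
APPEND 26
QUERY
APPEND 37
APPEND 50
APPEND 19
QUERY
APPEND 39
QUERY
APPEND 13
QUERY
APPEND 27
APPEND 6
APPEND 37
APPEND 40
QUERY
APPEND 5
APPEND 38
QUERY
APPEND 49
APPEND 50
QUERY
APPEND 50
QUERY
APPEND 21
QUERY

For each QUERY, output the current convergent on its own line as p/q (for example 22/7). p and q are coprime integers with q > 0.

12605/599
444231914/21110267
17348400701/824410312
225973441027/10738444323
54949569725207167/2611248881218921
10547534817880288679/501227555202729691
25865813871845844238429/1229164811889155618391
1293807798919032771200445/61482813866144459977324
27195829591171534039447774/1292368256000922815142195

APPEND 21: p_0 = 21·1 + 0 = 21, q_0 = 21·0 + 1 = 1 → 21/1
APPEND 23: p_1 = 23·21 + 1 = 484, q_1 = 23·1 + 0 = 23 → 484/23
APPEND 26: p_2 = 26·484 + 21 = 12605, q_2 = 26·23 + 1 = 599 → 12605/599
APPEND 37: p_3 = 37·12605 + 484 = 466869, q_3 = 37·599 + 23 = 22186 → 466869/22186
APPEND 50: p_4 = 50·466869 + 12605 = 23356055, q_4 = 50·22186 + 599 = 1109899 → 23356055/1109899
APPEND 19: p_5 = 19·23356055 + 466869 = 444231914, q_5 = 19·1109899 + 22186 = 21110267 → 444231914/21110267
APPEND 39: p_6 = 39·444231914 + 23356055 = 17348400701, q_6 = 39·21110267 + 1109899 = 824410312 → 17348400701/824410312
APPEND 13: p_7 = 13·17348400701 + 444231914 = 225973441027, q_7 = 13·824410312 + 21110267 = 10738444323 → 225973441027/10738444323
APPEND 27: p_8 = 27·225973441027 + 17348400701 = 6118631308430, q_8 = 27·10738444323 + 824410312 = 290762407033 → 6118631308430/290762407033
APPEND 6: p_9 = 6·6118631308430 + 225973441027 = 36937761291607, q_9 = 6·290762407033 + 10738444323 = 1755312886521 → 36937761291607/1755312886521
APPEND 37: p_10 = 37·36937761291607 + 6118631308430 = 1372815799097889, q_10 = 37·1755312886521 + 290762407033 = 65237339208310 → 1372815799097889/65237339208310
APPEND 40: p_11 = 40·1372815799097889 + 36937761291607 = 54949569725207167, q_11 = 40·65237339208310 + 1755312886521 = 2611248881218921 → 54949569725207167/2611248881218921
APPEND 5: p_12 = 5·54949569725207167 + 1372815799097889 = 276120664425133724, q_12 = 5·2611248881218921 + 65237339208310 = 13121481745302915 → 276120664425133724/13121481745302915
APPEND 38: p_13 = 38·276120664425133724 + 54949569725207167 = 10547534817880288679, q_13 = 38·13121481745302915 + 2611248881218921 = 501227555202729691 → 10547534817880288679/501227555202729691
APPEND 49: p_14 = 49·10547534817880288679 + 276120664425133724 = 517105326740559278995, q_14 = 49·501227555202729691 + 13121481745302915 = 24573271686679057774 → 517105326740559278995/24573271686679057774
APPEND 50: p_15 = 50·517105326740559278995 + 10547534817880288679 = 25865813871845844238429, q_15 = 50·24573271686679057774 + 501227555202729691 = 1229164811889155618391 → 25865813871845844238429/1229164811889155618391
APPEND 50: p_16 = 50·25865813871845844238429 + 517105326740559278995 = 1293807798919032771200445, q_16 = 50·1229164811889155618391 + 24573271686679057774 = 61482813866144459977324 → 1293807798919032771200445/61482813866144459977324
APPEND 21: p_17 = 21·1293807798919032771200445 + 25865813871845844238429 = 27195829591171534039447774, q_17 = 21·61482813866144459977324 + 1229164811889155618391 = 1292368256000922815142195 → 27195829591171534039447774/1292368256000922815142195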